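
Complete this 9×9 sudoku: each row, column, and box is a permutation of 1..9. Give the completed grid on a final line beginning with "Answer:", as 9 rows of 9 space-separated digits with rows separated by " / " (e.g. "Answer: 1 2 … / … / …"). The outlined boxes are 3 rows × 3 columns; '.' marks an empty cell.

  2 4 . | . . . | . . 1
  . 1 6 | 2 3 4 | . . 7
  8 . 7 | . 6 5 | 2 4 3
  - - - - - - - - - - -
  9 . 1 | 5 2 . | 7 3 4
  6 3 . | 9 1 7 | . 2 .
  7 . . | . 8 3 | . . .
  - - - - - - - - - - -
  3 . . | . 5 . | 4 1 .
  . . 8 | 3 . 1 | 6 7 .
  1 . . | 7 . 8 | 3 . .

Step 1. [r7c6∈{2,6,9}] r7c6 is the only open cell in col 6 admitting 2, so r7c6=2.
Step 2. [r7c3∈{9}] r7c3 has the single candidate 9 ⇒ r7c3=9.
Step 3. [r6c9∈{5,6,9}] in col 9, 6 fits only at r6c9, so r6c9=6.
Step 4. [r2c1∈{5}] nothing but 5 survives at r2c1. So r2c1=5.
Step 5. [r1c8∈{5,6,8,9}] row 1 places 6 nowhere but r1c8. So r1c8=6.
Step 6. [r1c7∈{5,8,9}] in row 1, 5 fits only at r1c7. So r1c7=5.
Step 7. [r5c3∈{4,5}] across row 5, 4 lands solely at r5c3. So r5c3=4.
Step 8. [r5c9∈{5,8}] r5c9 is the only open cell in row 5 admitting 5 ⇒ r5c9=5.
Step 9. [r8c2∈{2,5}] 5 has one home in row 8: r8c2. So r8c2=5.
Step 10. [r6c8∈{9}] r6c8's peers cover all but 9. So r6c8=9.
Step 11. [r9c3∈{2}] r9c3 has the single candidate 2, so r9c3=2.
Step 12. [r9c5∈{4,9}] in row 9, 4 fits only at r9c5, so r9c5=4.
Step 13. [r8c5∈{9}] r8c5 is down to just 9. So r8c5=9.
Step 14. [r7c2∈{6,7}] in row 7, 7 fits only at r7c2. So r7c2=7.
Step 15. [r5c7∈{8}] r5c7 is down to just 8. So r5c7=8.
Step 16. [r4c6∈{6}] r4c6's peers cover all but 6. So r4c6=6.
Step 17. [r6c7∈{1}] r6c7 is down to just 1, so r6c7=1.
Step 18. [r1c3∈{3}] r1c3 has the single candidate 3. So r1c3=3.
Step 19. [r7c4∈{6}] only 6 remains possible at r7c4. So r7c4=6.
Step 20. [r6c4∈{4}] nothing but 4 survives at r6c4. So r6c4=4.
Step 21. [r6c2∈{2}] r6c2 is down to just 2. So r6c2=2.
Step 22. [r9c9∈{9}] r9c9 has the single candidate 9. So r9c9=9.
Step 23. [r1c4∈{8}] nothing but 8 survives at r1c4 ⇒ r1c4=8.
Step 24. [r8c9∈{2}] r8c9's peers cover all but 2, so r8c9=2.
Step 25. [r4c2∈{8}] r4c2's peers cover all but 8 ⇒ r4c2=8.
Step 26. [r1c6∈{9}] r1c6 is down to just 9. So r1c6=9.
Step 27. [r3c4∈{1}] r3c4's peers cover all but 1, so r3c4=1.
Step 28. [r6c3∈{5}] only 5 remains possible at r6c3 ⇒ r6c3=5.
Step 29. [r2c7∈{9}] r2c7's peers cover all but 9 ⇒ r2c7=9.
Step 30. [r1c5∈{7}] r1c5 has the single candidate 7, so r1c5=7.
Step 31. [r3c2∈{9}] r3c2 is down to just 9, so r3c2=9.
Step 32. [r8c1∈{4}] nothing but 4 survives at r8c1. So r8c1=4.
Step 33. [r2c8∈{8}] r2c8 has the single candidate 8. So r2c8=8.
Step 34. [r9c8∈{5}] r9c8 has the single candidate 5 ⇒ r9c8=5.
Step 35. [r7c9∈{8}] r7c9's peers cover all but 8 ⇒ r7c9=8.
Step 36. [r9c2∈{6}] r9c2's peers cover all but 6, so r9c2=6.

Answer: 2 4 3 8 7 9 5 6 1 / 5 1 6 2 3 4 9 8 7 / 8 9 7 1 6 5 2 4 3 / 9 8 1 5 2 6 7 3 4 / 6 3 4 9 1 7 8 2 5 / 7 2 5 4 8 3 1 9 6 / 3 7 9 6 5 2 4 1 8 / 4 5 8 3 9 1 6 7 2 / 1 6 2 7 4 8 3 5 9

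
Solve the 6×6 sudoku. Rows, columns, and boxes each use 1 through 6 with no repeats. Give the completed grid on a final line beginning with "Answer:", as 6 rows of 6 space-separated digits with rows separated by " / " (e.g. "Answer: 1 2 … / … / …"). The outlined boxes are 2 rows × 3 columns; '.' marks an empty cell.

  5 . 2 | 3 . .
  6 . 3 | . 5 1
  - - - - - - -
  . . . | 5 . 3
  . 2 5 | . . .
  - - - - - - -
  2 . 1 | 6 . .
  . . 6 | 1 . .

Step 1. [r2c2∈{4}] only 4 remains possible at r2c2 ⇒ r2c2=4.
Step 2. [r6c1∈{3,4}] box 5 places 4 nowhere but r6c1 ⇒ r6c1=4.
Step 3. [r3c5∈{1,2,4,6}] row 3 places 2 nowhere but r3c5 ⇒ r3c5=2.
Step 4. [r4c5∈{1,4,6}] in col 5, 1 fits only at r4c5. So r4c5=1.
Step 5. [r6c5∈{3}] r6c5 has the single candidate 3. So r6c5=3.
Step 6. [r5c5∈{4}] r5c5 has the single candidate 4 ⇒ r5c5=4.
Step 7. [r4c6∈{4,6}] row 4 places 6 nowhere but r4c6, so r4c6=6.
Step 8. [r6c2∈{5}] nothing but 5 survives at r6c2. So r6c2=5.
Step 9. [r3c1∈{1}] r3c1's peers cover all but 1 ⇒ r3c1=1.
Step 10. [r6c6∈{2}] r6c6's peers cover all but 2. So r6c6=2.
Step 11. [r1c6∈{4}] r1c6 is down to just 4 ⇒ r1c6=4.
Step 12. [r1c2∈{1}] r1c2's peers cover all but 1 ⇒ r1c2=1.
Step 13. [r1c5∈{6}] only 6 remains possible at r1c5, so r1c5=6.
Step 14. [r5c6∈{5}] r5c6's peers cover all but 5 ⇒ r5c6=5.
Step 15. [r2c4∈{2}] r2c4's peers cover all but 2 ⇒ r2c4=2.
Step 16. [r3c2∈{6}] r3c2's peers cover all but 6, so r3c2=6.
Step 17. [r5c2∈{3}] nothing but 3 survives at r5c2. So r5c2=3.
Step 18. [r3c3∈{4}] r3c3 has the single candidate 4. So r3c3=4.
Step 19. [r4c1∈{3}] only 3 remains possible at r4c1 ⇒ r4c1=3.
Step 20. [r4c4∈{4}] r4c4 has the single candidate 4. So r4c4=4.

Answer: 5 1 2 3 6 4 / 6 4 3 2 5 1 / 1 6 4 5 2 3 / 3 2 5 4 1 6 / 2 3 1 6 4 5 / 4 5 6 1 3 2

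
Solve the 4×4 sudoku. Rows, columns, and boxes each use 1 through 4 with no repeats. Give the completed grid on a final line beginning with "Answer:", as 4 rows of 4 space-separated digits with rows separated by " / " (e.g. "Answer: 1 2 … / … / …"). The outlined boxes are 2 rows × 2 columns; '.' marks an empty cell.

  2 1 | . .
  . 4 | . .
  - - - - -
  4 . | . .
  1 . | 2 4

Step 1. [r1c4∈{3}] r1c4 is down to just 3 ⇒ r1c4=3.
Step 2. [r2c3∈{1}] nothing but 1 survives at r2c3 ⇒ r2c3=1.
Step 3. [r3c2∈{2,3}] in row 3, 2 fits only at r3c2, so r3c2=2.
Step 4. [r2c4∈{2}] nothing but 2 survives at r2c4, so r2c4=2.
Step 5. [r2c1∈{3}] r2c1 is down to just 3 ⇒ r2c1=3.
Step 6. [r3c4∈{1}] r3c4's peers cover all but 1, so r3c4=1.
Step 7. [r4c2∈{3}] r4c2's peers cover all but 3. So r4c2=3.
Step 8. [r3c3∈{3}] nothing but 3 survives at r3c3, so r3c3=3.
Step 9. [r1c3∈{4}] only 4 remains possible at r1c3 ⇒ r1c3=4.

Answer: 2 1 4 3 / 3 4 1 2 / 4 2 3 1 / 1 3 2 4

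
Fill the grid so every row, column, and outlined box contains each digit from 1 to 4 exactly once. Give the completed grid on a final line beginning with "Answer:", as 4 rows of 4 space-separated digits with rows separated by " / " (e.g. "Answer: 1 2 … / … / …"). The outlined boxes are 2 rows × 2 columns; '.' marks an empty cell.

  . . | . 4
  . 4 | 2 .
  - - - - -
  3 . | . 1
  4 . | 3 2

Step 1. [r1c1∈{1,2}] r1c1 is the only open cell in col 1 admitting 2, so r1c1=2.
Step 2. [r1c2∈{1,3}] 3 has one home in row 1: r1c2. So r1c2=3.
Step 3. [r2c1∈{1}] r2c1's peers cover all but 1. So r2c1=1.
Step 4. [r3c2∈{2}] r3c2 is down to just 2, so r3c2=2.
Step 5. [r1c3∈{1}] r1c3's peers cover all but 1, so r1c3=1.
Step 6. [r2c4∈{3}] r2c4 has the single candidate 3 ⇒ r2c4=3.
Step 7. [r4c2∈{1}] r4c2 has the single candidate 1. So r4c2=1.
Step 8. [r3c3∈{4}] only 4 remains possible at r3c3, so r3c3=4.

Answer: 2 3 1 4 / 1 4 2 3 / 3 2 4 1 / 4 1 3 2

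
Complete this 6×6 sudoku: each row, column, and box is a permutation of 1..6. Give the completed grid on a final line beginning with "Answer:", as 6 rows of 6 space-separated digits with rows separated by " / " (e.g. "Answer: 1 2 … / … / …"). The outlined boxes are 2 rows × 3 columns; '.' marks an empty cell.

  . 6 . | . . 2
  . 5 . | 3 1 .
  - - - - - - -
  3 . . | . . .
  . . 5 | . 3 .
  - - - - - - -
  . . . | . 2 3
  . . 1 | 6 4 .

Step 1. [r3c5∈{5,6}] 6 has one home in col 5: r3c5 ⇒ r3c5=6.
Step 2. [r4c1∈{1,2,4,6}] r4c1 is the only open cell in row 4 admitting 6, so r4c1=6.
Step 3. [r5c2∈{4}] only 4 remains possible at r5c2, so r5c2=4.
Step 4. [r3c3∈{2,4}] in box 3, 4 fits only at r3c3 ⇒ r3c3=4.
Step 5. [r5c4∈{1,5}] 1 has one home in row 5: r5c4 ⇒ r5c4=1.
Step 6. [r6c6∈{5}] r6c6's peers cover all but 5 ⇒ r6c6=5.
Step 7. [r3c4∈{2,5}] r3c4 is the only open cell in row 3 admitting 5. So r3c4=5.
Step 8. [r1c4∈{4}] r1c4's peers cover all but 4, so r1c4=4.
Step 9. [r3c2∈{1,2}] in row 3, 2 fits only at r3c2, so r3c2=2.
Step 10. [r3c6∈{1}] only 1 remains possible at r3c6, so r3c6=1.
Step 11. [r2c1∈{2,4}] row 2 places 4 nowhere but r2c1 ⇒ r2c1=4.
Step 12. [r5c1∈{5}] r5c1's peers cover all but 5. So r5c1=5.
Step 13. [r4c4∈{2}] r4c4 is down to just 2 ⇒ r4c4=2.
Step 14. [r2c6∈{6}] r2c6 is down to just 6, so r2c6=6.
Step 15. [r4c6∈{4}] nothing but 4 survives at r4c6. So r4c6=4.
Step 16. [r4c2∈{1}] r4c2 is down to just 1 ⇒ r4c2=1.
Step 17. [r6c1∈{2}] nothing but 2 survives at r6c1 ⇒ r6c1=2.
Step 18. [r1c5∈{5}] r1c5 is down to just 5, so r1c5=5.
Step 19. [r6c2∈{3}] r6c2's peers cover all but 3. So r6c2=3.
Step 20. [r1c1∈{1}] r1c1 is down to just 1 ⇒ r1c1=1.
Step 21. [r2c3∈{2}] r2c3's peers cover all but 2. So r2c3=2.
Step 22. [r5c3∈{6}] r5c3 is down to just 6 ⇒ r5c3=6.
Step 23. [r1c3∈{3}] nothing but 3 survives at r1c3 ⇒ r1c3=3.

Answer: 1 6 3 4 5 2 / 4 5 2 3 1 6 / 3 2 4 5 6 1 / 6 1 5 2 3 4 / 5 4 6 1 2 3 / 2 3 1 6 4 5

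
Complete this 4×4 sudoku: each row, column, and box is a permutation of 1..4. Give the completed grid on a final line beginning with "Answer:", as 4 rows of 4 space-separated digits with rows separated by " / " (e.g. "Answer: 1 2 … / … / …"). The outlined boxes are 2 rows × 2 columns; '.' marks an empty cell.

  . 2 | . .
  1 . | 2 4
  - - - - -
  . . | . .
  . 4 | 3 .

Step 1. [r4c4∈{1,2}] row 4 places 1 nowhere but r4c4. So r4c4=1.
Step 2. [r2c2∈{3}] r2c2 is down to just 3. So r2c2=3.
Step 3. [r3c1∈{2,3}] 3 has one home in row 3: r3c1. So r3c1=3.
Step 4. [r1c4∈{3}] r1c4's peers cover all but 3 ⇒ r1c4=3.
Step 5. [r1c1∈{4}] nothing but 4 survives at r1c1, so r1c1=4.
Step 6. [r4c1∈{2}] r4c1 is down to just 2 ⇒ r4c1=2.
Step 7. [r3c3∈{4}] r3c3 has the single candidate 4, so r3c3=4.
Step 8. [r3c2∈{1}] r3c2's peers cover all but 1. So r3c2=1.
Step 9. [r3c4∈{2}] r3c4's peers cover all but 2 ⇒ r3c4=2.
Step 10. [r1c3∈{1}] r1c3's peers cover all but 1. So r1c3=1.

Answer: 4 2 1 3 / 1 3 2 4 / 3 1 4 2 / 2 4 3 1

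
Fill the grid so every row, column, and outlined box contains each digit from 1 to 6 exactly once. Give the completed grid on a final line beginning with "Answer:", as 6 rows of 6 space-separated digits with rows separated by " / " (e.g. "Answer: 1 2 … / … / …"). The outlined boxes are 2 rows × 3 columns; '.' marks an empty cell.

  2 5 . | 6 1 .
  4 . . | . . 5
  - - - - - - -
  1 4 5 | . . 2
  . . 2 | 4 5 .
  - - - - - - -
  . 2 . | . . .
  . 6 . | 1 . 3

Step 1. [r5c3∈{1,3,4}] across row 5, 1 lands solely at r5c3, so r5c3=1.
Step 2. [r3c5∈{3,6}] 6 has one home in row 3: r3c5 ⇒ r3c5=6.
Step 3. [r2c5∈{2,3}] r2c5 is the only open cell in col 5 admitting 3, so r2c5=3.
Step 4. [r5c1∈{3,5}] row 5 places 3 nowhere but r5c1 ⇒ r5c1=3.
Step 5. [r5c5∈{4}] r5c5's peers cover all but 4 ⇒ r5c5=4.
Step 6. [r6c5∈{2}] r6c5's peers cover all but 2 ⇒ r6c5=2.
Step 7. [r2c3∈{6}] r2c3 has the single candidate 6. So r2c3=6.
Step 8. [r5c6∈{6}] r5c6 is down to just 6. So r5c6=6.
Step 9. [r5c4∈{5}] r5c4 is down to just 5. So r5c4=5.
Step 10. [r4c6∈{1}] r4c6's peers cover all but 1 ⇒ r4c6=1.
Step 11. [r2c4∈{2}] r2c4 is down to just 2. So r2c4=2.
Step 12. [r3c4∈{3}] r3c4 has the single candidate 3, so r3c4=3.
Step 13. [r1c6∈{4}] nothing but 4 survives at r1c6 ⇒ r1c6=4.
Step 14. [r2c2∈{1}] nothing but 1 survives at r2c2 ⇒ r2c2=1.
Step 15. [r1c3∈{3}] r1c3 is down to just 3. So r1c3=3.
Step 16. [r6c3∈{4}] nothing but 4 survives at r6c3 ⇒ r6c3=4.
Step 17. [r4c2∈{3}] r4c2 has the single candidate 3. So r4c2=3.
Step 18. [r6c1∈{5}] r6c1 has the single candidate 5, so r6c1=5.
Step 19. [r4c1∈{6}] r4c1 is down to just 6. So r4c1=6.

Answer: 2 5 3 6 1 4 / 4 1 6 2 3 5 / 1 4 5 3 6 2 / 6 3 2 4 5 1 / 3 2 1 5 4 6 / 5 6 4 1 2 3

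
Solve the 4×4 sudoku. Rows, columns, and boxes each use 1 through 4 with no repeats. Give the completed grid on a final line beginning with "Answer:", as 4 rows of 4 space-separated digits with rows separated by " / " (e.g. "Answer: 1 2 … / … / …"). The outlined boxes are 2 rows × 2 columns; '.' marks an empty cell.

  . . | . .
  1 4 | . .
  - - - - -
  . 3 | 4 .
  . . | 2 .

Step 1. [r1c1∈{2,3}] r1c1 is the only open cell in col 1 admitting 3. So r1c1=3.
Step 2. [r4c4∈{1,3}] 3 has one home in row 4: r4c4, so r4c4=3.
Step 3. [r1c4∈{1,2,4}] row 1 places 4 nowhere but r1c4. So r1c4=4.
Step 4. [r1c3∈{1}] only 1 remains possible at r1c3. So r1c3=1.
Step 5. [r3c4∈{1}] only 1 remains possible at r3c4. So r3c4=1.
Step 6. [r3c1∈{2}] only 2 remains possible at r3c1, so r3c1=2.
Step 7. [r2c3∈{3}] r2c3 is down to just 3, so r2c3=3.
Step 8. [r4c2∈{1}] nothing but 1 survives at r4c2. So r4c2=1.
Step 9. [r4c1∈{4}] nothing but 4 survives at r4c1. So r4c1=4.
Step 10. [r1c2∈{2}] r1c2's peers cover all but 2, so r1c2=2.
Step 11. [r2c4∈{2}] r2c4's peers cover all but 2, so r2c4=2.

Answer: 3 2 1 4 / 1 4 3 2 / 2 3 4 1 / 4 1 2 3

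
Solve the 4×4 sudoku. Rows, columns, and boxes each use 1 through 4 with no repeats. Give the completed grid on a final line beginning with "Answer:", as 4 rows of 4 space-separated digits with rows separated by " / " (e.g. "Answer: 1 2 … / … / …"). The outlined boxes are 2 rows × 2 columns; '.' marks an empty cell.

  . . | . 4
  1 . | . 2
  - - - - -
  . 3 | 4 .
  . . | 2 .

Step 1. [r4c2∈{1,4}] across col 2, 1 lands solely at r4c2 ⇒ r4c2=1.
Step 2. [r1c1∈{2,3}] col 1 places 3 nowhere but r1c1. So r1c1=3.
Step 3. [r4c4∈{3}] only 3 remains possible at r4c4, so r4c4=3.
Step 4. [r1c2∈{2}] r1c2's peers cover all but 2. So r1c2=2.
Step 5. [r2c3∈{3}] only 3 remains possible at r2c3, so r2c3=3.
Step 6. [r1c3∈{1}] only 1 remains possible at r1c3 ⇒ r1c3=1.
Step 7. [r4c1∈{4}] only 4 remains possible at r4c1. So r4c1=4.
Step 8. [r2c2∈{4}] r2c2 is down to just 4 ⇒ r2c2=4.
Step 9. [r3c4∈{1}] r3c4 is down to just 1, so r3c4=1.
Step 10. [r3c1∈{2}] r3c1 has the single candidate 2, so r3c1=2.

Answer: 3 2 1 4 / 1 4 3 2 / 2 3 4 1 / 4 1 2 3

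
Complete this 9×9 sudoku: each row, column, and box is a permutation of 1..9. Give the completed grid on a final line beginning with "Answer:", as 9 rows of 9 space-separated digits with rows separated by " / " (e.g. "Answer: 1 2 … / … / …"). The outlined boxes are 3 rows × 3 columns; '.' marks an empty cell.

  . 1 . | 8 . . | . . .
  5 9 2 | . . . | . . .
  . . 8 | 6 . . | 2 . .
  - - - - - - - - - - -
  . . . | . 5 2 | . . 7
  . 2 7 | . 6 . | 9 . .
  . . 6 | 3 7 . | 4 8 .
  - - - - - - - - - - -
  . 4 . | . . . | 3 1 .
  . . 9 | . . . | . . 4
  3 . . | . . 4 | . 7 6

Step 1. [r7c9∈{2,5,8,9}] box 9 places 9 nowhere but r7c9. So r7c9=9.
Step 2. [r8c2∈{5,6,7,8}] col 2 places 6 nowhere but r8c2. So r8c2=6.
Step 3. [r1c5∈{2,3,4,9}] row 1 places 2 nowhere but r1c5, so r1c5=2.
Step 4. [r9c4∈{1,2,5,9}] row 9 places 2 nowhere but r9c4, so r9c4=2.
Step 5. [r7c5∈{8}] nothing but 8 survives at r7c5 ⇒ r7c5=8.
Step 6. [r4c4∈{1,4,9}] r4c4 is the only open cell in col 4 admitting 9, so r4c4=9.
Step 7. [r6c6∈{1}] r6c6 has the single candidate 1 ⇒ r6c6=1.
Step 8. [r1c1∈{4,6,7}] in col 1, 6 fits only at r1c1. So r1c1=6.
Step 9. [r7c3∈{5}] nothing but 5 survives at r7c3 ⇒ r7c3=5.
Step 10. [r7c4∈{7}] only 7 remains possible at r7c4, so r7c4=7.
Step 11. [r8c4∈{1,5}] in col 4, 5 fits only at r8c4. So r8c4=5.
Step 12. [r2c4∈{1,4}] r2c4 is the only open cell in col 4 admitting 1. So r2c4=1.
Step 13. [r8c6∈{3}] r8c6's peers cover all but 3 ⇒ r8c6=3.
Step 14. [r4c7∈{1,6}] in col 7, 1 fits only at r4c7, so r4c7=1.
Step 15. [r8c1∈{1,2,7,8}] in row 8, 7 fits only at r8c1, so r8c1=7.
Step 16. [r3c1∈{4}] only 4 remains possible at r3c1 ⇒ r3c1=4.
Step 17. [r1c3∈{3}] only 3 remains possible at r1c3, so r1c3=3.
Step 18. [r1c9∈{5}] r1c9's peers cover all but 5, so r1c9=5.
Step 19. [r5c9∈{3}] only 3 remains possible at r5c9. So r5c9=3.
Step 20. [r2c7∈{6,7,8}] in col 7, 6 fits only at r2c7, so r2c7=6.
Step 21. [r2c6∈{7}] r2c6's peers cover all but 7, so r2c6=7.
Step 22. [r1c6∈{9}] r1c6 is down to just 9 ⇒ r1c6=9.
Step 23. [r9c2∈{8}] r9c2's peers cover all but 8 ⇒ r9c2=8.
Step 24. [r2c5∈{3,4}] col 5 places 4 nowhere but r2c5, so r2c5=4.
Step 25. [r9c3∈{1}] r9c3 is down to just 1. So r9c3=1.
Step 26. [r4c1∈{8}] only 8 remains possible at r4c1. So r4c1=8.
Step 27. [r3c5∈{3}] r3c5 is down to just 3 ⇒ r3c5=3.
Step 28. [r8c7∈{8}] r8c7 is down to just 8 ⇒ r8c7=8.
Step 29. [r2c8∈{3}] nothing but 3 survives at r2c8 ⇒ r2c8=3.
Step 30. [r3c9∈{1}] nothing but 1 survives at r3c9, so r3c9=1.
Step 31. [r2c9∈{8}] r2c9's peers cover all but 8. So r2c9=8.
Step 32. [r5c1∈{1}] only 1 remains possible at r5c1. So r5c1=1.
Step 33. [r8c5∈{1}] r8c5's peers cover all but 1. So r8c5=1.
Step 34. [r5c8∈{5}] r5c8 is down to just 5, so r5c8=5.
Step 35. [r8c8∈{2}] r8c8 is down to just 2, so r8c8=2.
Step 36. [r5c4∈{4}] r5c4 has the single candidate 4, so r5c4=4.
Step 37. [r3c6∈{5}] r3c6 is down to just 5, so r3c6=5.
Step 38. [r6c9∈{2}] only 2 remains possible at r6c9 ⇒ r6c9=2.
Step 39. [r9c7∈{5}] nothing but 5 survives at r9c7 ⇒ r9c7=5.
Step 40. [r1c8∈{4}] r1c8's peers cover all but 4. So r1c8=4.
Step 41. [r1c7∈{7}] nothing but 7 survives at r1c7 ⇒ r1c7=7.
Step 42. [r6c1∈{9}] r6c1's peers cover all but 9. So r6c1=9.
Step 43. [r3c8∈{9}] r3c8 is down to just 9 ⇒ r3c8=9.
Step 44. [r4c8∈{6}] only 6 remains possible at r4c8. So r4c8=6.
Step 45. [r9c5∈{9}] r9c5 has the single candidate 9. So r9c5=9.
Step 46. [r4c3∈{4}] r4c3's peers cover all but 4, so r4c3=4.
Step 47. [r5c6∈{8}] r5c6's peers cover all but 8. So r5c6=8.
Step 48. [r7c6∈{6}] r7c6 is down to just 6 ⇒ r7c6=6.
Step 49. [r4c2∈{3}] nothing but 3 survives at r4c2. So r4c2=3.
Step 50. [r6c2∈{5}] r6c2 has the single candidate 5. So r6c2=5.
Step 51. [r3c2∈{7}] r3c2's peers cover all but 7. So r3c2=7.
Step 52. [r7c1∈{2}] nothing but 2 survives at r7c1 ⇒ r7c1=2.

Answer: 6 1 3 8 2 9 7 4 5 / 5 9 2 1 4 7 6 3 8 / 4 7 8 6 3 5 2 9 1 / 8 3 4 9 5 2 1 6 7 / 1 2 7 4 6 8 9 5 3 / 9 5 6 3 7 1 4 8 2 / 2 4 5 7 8 6 3 1 9 / 7 6 9 5 1 3 8 2 4 / 3 8 1 2 9 4 5 7 6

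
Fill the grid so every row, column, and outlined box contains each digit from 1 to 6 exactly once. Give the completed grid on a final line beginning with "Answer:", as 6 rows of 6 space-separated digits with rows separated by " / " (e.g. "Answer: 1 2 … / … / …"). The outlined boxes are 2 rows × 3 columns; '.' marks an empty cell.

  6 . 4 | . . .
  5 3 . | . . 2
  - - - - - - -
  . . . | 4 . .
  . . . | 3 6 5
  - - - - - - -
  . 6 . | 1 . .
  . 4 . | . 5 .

Step 1. [r2c3∈{1}] r2c3 is down to just 1 ⇒ r2c3=1.
Step 2. [r4c3∈{2}] r4c3 has the single candidate 2. So r4c3=2.
Step 3. [r6c3∈{3}] r6c3 is down to just 3 ⇒ r6c3=3.
Step 4. [r3c6∈{1}] nothing but 1 survives at r3c6 ⇒ r3c6=1.
Step 5. [r6c4∈{2,6}] in col 4, 2 fits only at r6c4 ⇒ r6c4=2.
Step 6. [r1c6∈{3}] nothing but 3 survives at r1c6. So r1c6=3.
Step 7. [r3c3∈{5,6}] r3c3 is the only open cell in row 3 admitting 6, so r3c3=6.
Step 8. [r4c2∈{1}] r4c2 is down to just 1. So r4c2=1.
Step 9. [r2c5∈{4}] only 4 remains possible at r2c5. So r2c5=4.
Step 10. [r1c4∈{5}] r1c4's peers cover all but 5, so r1c4=5.
Step 11. [r5c1∈{2}] nothing but 2 survives at r5c1 ⇒ r5c1=2.
Step 12. [r3c1∈{3}] r3c1 is down to just 3 ⇒ r3c1=3.
Step 13. [r1c5∈{1}] only 1 remains possible at r1c5 ⇒ r1c5=1.
Step 14. [r5c5∈{3}] nothing but 3 survives at r5c5, so r5c5=3.
Step 15. [r6c1∈{1}] r6c1 is down to just 1 ⇒ r6c1=1.
Step 16. [r6c6∈{6}] r6c6's peers cover all but 6, so r6c6=6.
Step 17. [r2c4∈{6}] nothing but 6 survives at r2c4, so r2c4=6.
Step 18. [r1c2∈{2}] only 2 remains possible at r1c2 ⇒ r1c2=2.
Step 19. [r3c5∈{2}] r3c5 has the single candidate 2, so r3c5=2.
Step 20. [r5c3∈{5}] r5c3 has the single candidate 5 ⇒ r5c3=5.
Step 21. [r5c6∈{4}] r5c6 is down to just 4. So r5c6=4.
Step 22. [r4c1∈{4}] r4c1 has the single candidate 4, so r4c1=4.
Step 23. [r3c2∈{5}] only 5 remains possible at r3c2, so r3c2=5.

Answer: 6 2 4 5 1 3 / 5 3 1 6 4 2 / 3 5 6 4 2 1 / 4 1 2 3 6 5 / 2 6 5 1 3 4 / 1 4 3 2 5 6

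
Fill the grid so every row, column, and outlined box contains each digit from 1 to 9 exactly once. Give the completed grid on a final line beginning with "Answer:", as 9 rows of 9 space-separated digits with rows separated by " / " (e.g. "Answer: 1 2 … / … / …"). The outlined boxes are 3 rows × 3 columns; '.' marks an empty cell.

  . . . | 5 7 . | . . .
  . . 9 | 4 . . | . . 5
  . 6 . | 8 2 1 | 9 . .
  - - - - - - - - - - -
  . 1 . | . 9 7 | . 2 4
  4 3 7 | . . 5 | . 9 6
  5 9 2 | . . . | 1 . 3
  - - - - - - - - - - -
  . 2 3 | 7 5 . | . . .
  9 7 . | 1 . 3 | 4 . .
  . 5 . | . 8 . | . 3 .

Step 1. [r8c5∈{6}] only 6 remains possible at r8c5 ⇒ r8c5=6.
Step 2. [r2c2∈{8}] r2c2 has the single candidate 8 ⇒ r2c2=8.
Step 3. [r3c9∈{7}] r3c9 is down to just 7. So r3c9=7.
Step 4. [r9c3∈{1,4,6}] across box 7, 4 lands solely at r9c3. So r9c3=4.
Step 5. [r9c6∈{2,9}] 2 has one home in col 6: r9c6. So r9c6=2.
Step 6. [r1c3∈{1}] r1c3 is down to just 1, so r1c3=1.
Step 7. [r8c3∈{8}] only 8 remains possible at r8c3 ⇒ r8c3=8.
Step 8. [r5c7∈{8}] r5c7's peers cover all but 8 ⇒ r5c7=8.
Step 9. [r7c7∈{6}] only 6 remains possible at r7c7 ⇒ r7c7=6.
Step 10. [r7c1∈{1}] r7c1 is down to just 1, so r7c1=1.
Step 11. [r2c6∈{6}] r2c6 has the single candidate 6. So r2c6=6.
Step 12. [r7c8∈{8}] nothing but 8 survives at r7c8 ⇒ r7c8=8.
Step 13. [r9c4∈{9}] r9c4's peers cover all but 9. So r9c4=9.
Step 14. [r2c1∈{2,3,7}] row 2 places 7 nowhere but r2c1 ⇒ r2c1=7.
Step 15. [r2c7∈{2,3}] across row 2, 2 lands solely at r2c7, so r2c7=2.
Step 16. [r4c3∈{6}] only 6 remains possible at r4c3 ⇒ r4c3=6.
Step 17. [r1c1∈{2,3}] row 1 places 2 nowhere but r1c1 ⇒ r1c1=2.
Step 18. [r1c8∈{4,6}] across row 1, 6 lands solely at r1c8, so r1c8=6.
Step 19. [r6c5∈{4}] nothing but 4 survives at r6c5 ⇒ r6c5=4.
Step 20. [r6c4∈{6}] r6c4 is down to just 6, so r6c4=6.
Step 21. [r3c3∈{5}] only 5 remains possible at r3c3 ⇒ r3c3=5.
Step 22. [r4c4∈{3}] r4c4 has the single candidate 3 ⇒ r4c4=3.
Step 23. [r5c5∈{1}] r5c5 is down to just 1 ⇒ r5c5=1.
Step 24. [r1c2∈{4}] only 4 remains possible at r1c2. So r1c2=4.
Step 25. [r5c4∈{2}] r5c4's peers cover all but 2 ⇒ r5c4=2.
Step 26. [r9c1∈{6}] r9c1's peers cover all but 6. So r9c1=6.
Step 27. [r1c6∈{9}] r1c6 has the single candidate 9, so r1c6=9.
Step 28. [r6c8∈{7}] r6c8 has the single candidate 7 ⇒ r6c8=7.
Step 29. [r8c8∈{5}] nothing but 5 survives at r8c8 ⇒ r8c8=5.
Step 30. [r3c1∈{3}] nothing but 3 survives at r3c1, so r3c1=3.
Step 31. [r9c7∈{7}] r9c7 has the single candidate 7, so r9c7=7.
Step 32. [r7c6∈{4}] nothing but 4 survives at r7c6, so r7c6=4.
Step 33. [r1c9∈{8}] only 8 remains possible at r1c9 ⇒ r1c9=8.
Step 34. [r4c7∈{5}] only 5 remains possible at r4c7 ⇒ r4c7=5.
Step 35. [r2c5∈{3}] r2c5's peers cover all but 3, so r2c5=3.
Step 36. [r7c9∈{9}] r7c9 has the single candidate 9. So r7c9=9.
Step 37. [r2c8∈{1}] r2c8 has the single candidate 1, so r2c8=1.
Step 38. [r9c9∈{1}] r9c9's peers cover all but 1 ⇒ r9c9=1.
Step 39. [r4c1∈{8}] r4c1 has the single candidate 8, so r4c1=8.
Step 40. [r1c7∈{3}] r1c7 has the single candidate 3, so r1c7=3.
Step 41. [r3c8∈{4}] nothing but 4 survives at r3c8 ⇒ r3c8=4.
Step 42. [r6c6∈{8}] nothing but 8 survives at r6c6, so r6c6=8.
Step 43. [r8c9∈{2}] r8c9 is down to just 2 ⇒ r8c9=2.

Answer: 2 4 1 5 7 9 3 6 8 / 7 8 9 4 3 6 2 1 5 / 3 6 5 8 2 1 9 4 7 / 8 1 6 3 9 7 5 2 4 / 4 3 7 2 1 5 8 9 6 / 5 9 2 6 4 8 1 7 3 / 1 2 3 7 5 4 6 8 9 / 9 7 8 1 6 3 4 5 2 / 6 5 4 9 8 2 7 3 1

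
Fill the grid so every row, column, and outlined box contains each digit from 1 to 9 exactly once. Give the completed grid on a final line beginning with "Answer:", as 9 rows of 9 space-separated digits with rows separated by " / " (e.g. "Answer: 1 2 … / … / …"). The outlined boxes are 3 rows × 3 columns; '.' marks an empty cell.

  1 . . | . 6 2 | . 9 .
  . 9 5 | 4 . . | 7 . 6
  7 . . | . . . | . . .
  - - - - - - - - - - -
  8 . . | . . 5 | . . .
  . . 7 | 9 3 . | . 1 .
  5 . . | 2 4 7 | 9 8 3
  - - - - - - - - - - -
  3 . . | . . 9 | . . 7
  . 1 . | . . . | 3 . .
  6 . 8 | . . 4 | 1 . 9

Step 1. [r3c9∈{1,2,4,5,8}] across col 9, 1 lands solely at r3c9 ⇒ r3c9=1.
Step 2. [r4c3∈{1,2,3,4,6,9}] row 4 places 9 nowhere but r4c3. So r4c3=9.
Step 3. [r2c1∈{2}] only 2 remains possible at r2c1, so r2c1=2.
Step 4. [r1c4∈{3,5,7,8}] across row 1, 7 lands solely at r1c4 ⇒ r1c4=7.
Step 5. [r5c1∈{4}] r5c1 is down to just 4 ⇒ r5c1=4.
Step 6. [r5c6∈{6,8}] in row 5, 8 fits only at r5c6 ⇒ r5c6=8.
Step 7. [r4c4∈{1,6}] 6 has one home in box 5: r4c4 ⇒ r4c4=6.
Step 8. [r2c5∈{1,8}] in row 2, 8 fits only at r2c5. So r2c5=8.
Step 9. [r3c6∈{3}] only 3 remains possible at r3c6, so r3c6=3.
Step 10. [r3c4∈{5}] r3c4 is down to just 5. So r3c4=5.
Step 11. [r5c7∈{2,5,6}] box 6 places 6 nowhere but r5c7. So r5c7=6.
Step 12. [r5c2∈{2}] r5c2 is down to just 2. So r5c2=2.
Step 13. [r7c8∈{2,4,5,6}] in row 7, 6 fits only at r7c8 ⇒ r7c8=6.
Step 14. [r8c5∈{2,5,7}] across row 8, 7 lands solely at r8c5 ⇒ r8c5=7.
Step 15. [r7c4∈{1,8}] r7c4 is the only open cell in col 4 admitting 1. So r7c4=1.
Step 16. [r7c7∈{2,4,5,8}] in row 7, 8 fits only at r7c7. So r7c7=8.
Step 17. [r1c9∈{4,5,8}] in col 9, 8 fits only at r1c9, so r1c9=8.
Step 18. [r4c8∈{2,4,7}] r4c8 is the only open cell in row 4 admitting 7, so r4c8=7.
Step 19. [r6c2∈{6}] r6c2 has the single candidate 6, so r6c2=6.
Step 20. [r1c3∈{3,4}] across col 3, 3 lands solely at r1c3. So r1c3=3.
Step 21. [r1c2∈{4}] r1c2 has the single candidate 4. So r1c2=4.
Step 22. [r7c2∈{5}] nothing but 5 survives at r7c2 ⇒ r7c2=5.
Step 23. [r7c5∈{2}] r7c5 is down to just 2, so r7c5=2.
Step 24. [r9c8∈{2,5}] across row 9, 2 lands solely at r9c8. So r9c8=2.
Step 25. [r3c7∈{2,4}] r3c7 is the only open cell in row 3 admitting 2 ⇒ r3c7=2.
Step 26. [r8c8∈{4,5}] col 8 places 5 nowhere but r8c8, so r8c8=5.
Step 27. [r8c9∈{4}] r8c9's peers cover all but 4, so r8c9=4.
Step 28. [r9c5∈{5}] r9c5's peers cover all but 5. So r9c5=5.
Step 29. [r9c4∈{3}] nothing but 3 survives at r9c4. So r9c4=3.
Step 30. [r4c5∈{1}] r4c5 is down to just 1, so r4c5=1.
Step 31. [r7c3∈{4}] nothing but 4 survives at r7c3. So r7c3=4.
Step 32. [r3c8∈{4}] only 4 remains possible at r3c8 ⇒ r3c8=4.
Step 33. [r8c1∈{9}] only 9 remains possible at r8c1 ⇒ r8c1=9.
Step 34. [r6c3∈{1}] r6c3's peers cover all but 1, so r6c3=1.
Step 35. [r2c6∈{1}] r2c6's peers cover all but 1. So r2c6=1.
Step 36. [r3c5∈{9}] only 9 remains possible at r3c5. So r3c5=9.
Step 37. [r2c8∈{3}] r2c8's peers cover all but 3 ⇒ r2c8=3.
Step 38. [r8c4∈{8}] r8c4 has the single candidate 8. So r8c4=8.
Step 39. [r5c9∈{5}] r5c9's peers cover all but 5 ⇒ r5c9=5.
Step 40. [r8c6∈{6}] r8c6's peers cover all but 6. So r8c6=6.
Step 41. [r3c2∈{8}] r3c2's peers cover all but 8 ⇒ r3c2=8.
Step 42. [r1c7∈{5}] r1c7 has the single candidate 5. So r1c7=5.
Step 43. [r8c3∈{2}] r8c3's peers cover all but 2. So r8c3=2.
Step 44. [r9c2∈{7}] only 7 remains possible at r9c2 ⇒ r9c2=7.
Step 45. [r4c2∈{3}] r4c2 has the single candidate 3. So r4c2=3.
Step 46. [r3c3∈{6}] r3c3's peers cover all but 6. So r3c3=6.
Step 47. [r4c7∈{4}] nothing but 4 survives at r4c7 ⇒ r4c7=4.
Step 48. [r4c9∈{2}] nothing but 2 survives at r4c9, so r4c9=2.

Answer: 1 4 3 7 6 2 5 9 8 / 2 9 5 4 8 1 7 3 6 / 7 8 6 5 9 3 2 4 1 / 8 3 9 6 1 5 4 7 2 / 4 2 7 9 3 8 6 1 5 / 5 6 1 2 4 7 9 8 3 / 3 5 4 1 2 9 8 6 7 / 9 1 2 8 7 6 3 5 4 / 6 7 8 3 5 4 1 2 9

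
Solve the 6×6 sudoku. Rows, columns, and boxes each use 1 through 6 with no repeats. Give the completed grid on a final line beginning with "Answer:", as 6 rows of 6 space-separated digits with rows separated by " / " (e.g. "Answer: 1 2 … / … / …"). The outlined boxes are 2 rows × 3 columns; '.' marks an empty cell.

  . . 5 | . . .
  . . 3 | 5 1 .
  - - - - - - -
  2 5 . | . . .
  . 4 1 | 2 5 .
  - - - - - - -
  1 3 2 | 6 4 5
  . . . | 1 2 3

Step 1. [r4c6∈{6}] only 6 remains possible at r4c6, so r4c6=6.
Step 2. [r6c2∈{6}] r6c2 is down to just 6 ⇒ r6c2=6.
Step 3. [r3c5∈{3}] r3c5 is down to just 3, so r3c5=3.
Step 4. [r2c2∈{2}] nothing but 2 survives at r2c2 ⇒ r2c2=2.
Step 5. [r2c6∈{4}] only 4 remains possible at r2c6, so r2c6=4.
Step 6. [r1c1∈{4,6}] 4 has one home in row 1: r1c1. So r1c1=4.
Step 7. [r1c5∈{6}] r1c5 is down to just 6, so r1c5=6.
Step 8. [r1c4∈{3}] nothing but 3 survives at r1c4. So r1c4=3.
Step 9. [r6c3∈{4}] r6c3's peers cover all but 4, so r6c3=4.
Step 10. [r6c1∈{5}] r6c1's peers cover all but 5, so r6c1=5.
Step 11. [r3c6∈{1}] r3c6's peers cover all but 1, so r3c6=1.
Step 12. [r3c3∈{6}] r3c3 is down to just 6 ⇒ r3c3=6.
Step 13. [r3c4∈{4}] nothing but 4 survives at r3c4 ⇒ r3c4=4.
Step 14. [r1c6∈{2}] only 2 remains possible at r1c6. So r1c6=2.
Step 15. [r2c1∈{6}] r2c1's peers cover all but 6 ⇒ r2c1=6.
Step 16. [r1c2∈{1}] nothing but 1 survives at r1c2 ⇒ r1c2=1.
Step 17. [r4c1∈{3}] r4c1's peers cover all but 3. So r4c1=3.

Answer: 4 1 5 3 6 2 / 6 2 3 5 1 4 / 2 5 6 4 3 1 / 3 4 1 2 5 6 / 1 3 2 6 4 5 / 5 6 4 1 2 3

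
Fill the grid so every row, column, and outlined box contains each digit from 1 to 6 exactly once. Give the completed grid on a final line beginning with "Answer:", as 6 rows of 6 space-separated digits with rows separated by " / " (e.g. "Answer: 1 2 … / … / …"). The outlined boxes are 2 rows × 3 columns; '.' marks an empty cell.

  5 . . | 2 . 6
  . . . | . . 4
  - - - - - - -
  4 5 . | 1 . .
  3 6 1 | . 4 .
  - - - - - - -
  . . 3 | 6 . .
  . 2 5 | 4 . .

Step 1. [r5c1∈{1}] r5c1 has the single candidate 1, so r5c1=1.
Step 2. [r4c6∈{2,5}] row 4 places 2 nowhere but r4c6 ⇒ r4c6=2.
Step 3. [r2c4∈{3,5}] r2c4 is the only open cell in col 4 admitting 3 ⇒ r2c4=3.
Step 4. [r1c5∈{1}] nothing but 1 survives at r1c5, so r1c5=1.
Step 5. [r2c1∈{2,6}] r2c1 is the only open cell in col 1 admitting 2. So r2c1=2.
Step 6. [r6c5∈{3}] r6c5's peers cover all but 3 ⇒ r6c5=3.
Step 7. [r1c3∈{4}] nothing but 4 survives at r1c3. So r1c3=4.
Step 8. [r5c6∈{5}] r5c6's peers cover all but 5. So r5c6=5.
Step 9. [r5c2∈{4}] r5c2 is down to just 4, so r5c2=4.
Step 10. [r2c5∈{5}] nothing but 5 survives at r2c5. So r2c5=5.
Step 11. [r6c6∈{1}] r6c6's peers cover all but 1. So r6c6=1.
Step 12. [r2c3∈{6}] r2c3 has the single candidate 6. So r2c3=6.
Step 13. [r3c5∈{6}] r3c5's peers cover all but 6 ⇒ r3c5=6.
Step 14. [r5c5∈{2}] nothing but 2 survives at r5c5, so r5c5=2.
Step 15. [r4c4∈{5}] nothing but 5 survives at r4c4 ⇒ r4c4=5.
Step 16. [r3c6∈{3}] r3c6 has the single candidate 3, so r3c6=3.
Step 17. [r1c2∈{3}] r1c2 is down to just 3. So r1c2=3.
Step 18. [r6c1∈{6}] nothing but 6 survives at r6c1. So r6c1=6.
Step 19. [r2c2∈{1}] nothing but 1 survives at r2c2, so r2c2=1.
Step 20. [r3c3∈{2}] r3c3 is down to just 2, so r3c3=2.

Answer: 5 3 4 2 1 6 / 2 1 6 3 5 4 / 4 5 2 1 6 3 / 3 6 1 5 4 2 / 1 4 3 6 2 5 / 6 2 5 4 3 1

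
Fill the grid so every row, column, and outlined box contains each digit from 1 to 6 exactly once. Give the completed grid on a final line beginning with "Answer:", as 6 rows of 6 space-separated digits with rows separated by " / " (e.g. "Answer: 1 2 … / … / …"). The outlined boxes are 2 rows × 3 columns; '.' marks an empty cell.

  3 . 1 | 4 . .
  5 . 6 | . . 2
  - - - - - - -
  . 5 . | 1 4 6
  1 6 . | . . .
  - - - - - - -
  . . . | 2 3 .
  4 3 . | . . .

Step 1. [r1c6∈{5}] only 5 remains possible at r1c6. So r1c6=5.
Step 2. [r6c3∈{2,5}] 2 has one home in row 6: r6c3. So r6c3=2.
Step 3. [r4c6∈{3}] nothing but 3 survives at r4c6 ⇒ r4c6=3.
Step 4. [r6c6∈{1}] only 1 remains possible at r6c6 ⇒ r6c6=1.
Step 5. [r6c4∈{5,6}] r6c4 is the only open cell in col 4 admitting 6 ⇒ r6c4=6.
Step 6. [r4c5∈{2,5}] across row 4, 2 lands solely at r4c5 ⇒ r4c5=2.
Step 7. [r2c2∈{4}] only 4 remains possible at r2c2, so r2c2=4.
Step 8. [r4c4∈{5}] r4c4 is down to just 5 ⇒ r4c4=5.
Step 9. [r5c6∈{4}] r5c6 has the single candidate 4, so r5c6=4.
Step 10. [r1c5∈{6}] r1c5's peers cover all but 6, so r1c5=6.
Step 11. [r2c4∈{3}] r2c4's peers cover all but 3 ⇒ r2c4=3.
Step 12. [r4c3∈{4}] r4c3's peers cover all but 4. So r4c3=4.
Step 13. [r5c2∈{1}] r5c2's peers cover all but 1, so r5c2=1.
Step 14. [r6c5∈{5}] r6c5 is down to just 5. So r6c5=5.
Step 15. [r2c5∈{1}] nothing but 1 survives at r2c5 ⇒ r2c5=1.
Step 16. [r3c3∈{3}] r3c3 has the single candidate 3. So r3c3=3.
Step 17. [r5c1∈{6}] r5c1 is down to just 6, so r5c1=6.
Step 18. [r3c1∈{2}] r3c1's peers cover all but 2. So r3c1=2.
Step 19. [r1c2∈{2}] r1c2 is down to just 2 ⇒ r1c2=2.
Step 20. [r5c3∈{5}] only 5 remains possible at r5c3 ⇒ r5c3=5.

Answer: 3 2 1 4 6 5 / 5 4 6 3 1 2 / 2 5 3 1 4 6 / 1 6 4 5 2 3 / 6 1 5 2 3 4 / 4 3 2 6 5 1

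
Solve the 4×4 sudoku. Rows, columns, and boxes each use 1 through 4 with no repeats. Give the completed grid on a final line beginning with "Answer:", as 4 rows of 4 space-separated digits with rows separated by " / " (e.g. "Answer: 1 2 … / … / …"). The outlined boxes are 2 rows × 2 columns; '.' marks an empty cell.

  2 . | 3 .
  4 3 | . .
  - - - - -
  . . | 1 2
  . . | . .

Step 1. [r4c4∈{3,4}] in col 4, 3 fits only at r4c4. So r4c4=3.
Step 2. [r4c2∈{1,2,4}] across row 4, 2 lands solely at r4c2. So r4c2=2.
Step 3. [r1c4∈{1,4}] row 1 places 4 nowhere but r1c4. So r1c4=4.
Step 4. [r2c3∈{2}] r2c3's peers cover all but 2, so r2c3=2.
Step 5. [r4c1∈{1}] nothing but 1 survives at r4c1, so r4c1=1.
Step 6. [r3c2∈{4}] r3c2's peers cover all but 4. So r3c2=4.
Step 7. [r3c1∈{3}] r3c1's peers cover all but 3 ⇒ r3c1=3.
Step 8. [r1c2∈{1}] only 1 remains possible at r1c2. So r1c2=1.
Step 9. [r2c4∈{1}] nothing but 1 survives at r2c4, so r2c4=1.
Step 10. [r4c3∈{4}] r4c3 has the single candidate 4 ⇒ r4c3=4.

Answer: 2 1 3 4 / 4 3 2 1 / 3 4 1 2 / 1 2 4 3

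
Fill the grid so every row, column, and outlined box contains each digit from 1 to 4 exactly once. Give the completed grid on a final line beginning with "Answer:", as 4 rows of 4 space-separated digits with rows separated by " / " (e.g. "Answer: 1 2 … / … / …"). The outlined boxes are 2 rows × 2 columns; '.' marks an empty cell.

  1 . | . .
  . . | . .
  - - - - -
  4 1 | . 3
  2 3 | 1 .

Step 1. [r1c3∈{2,3,4}] across row 1, 3 lands solely at r1c3. So r1c3=3.
Step 2. [r2c3∈{2,4}] col 3 places 4 nowhere but r2c3 ⇒ r2c3=4.
Step 3. [r2c2∈{2}] r2c2's peers cover all but 2 ⇒ r2c2=2.
Step 4. [r1c4∈{2}] nothing but 2 survives at r1c4 ⇒ r1c4=2.
Step 5. [r3c3∈{2}] r3c3 is down to just 2. So r3c3=2.
Step 6. [r4c4∈{4}] only 4 remains possible at r4c4. So r4c4=4.
Step 7. [r2c4∈{1}] r2c4's peers cover all but 1. So r2c4=1.
Step 8. [r1c2∈{4}] only 4 remains possible at r1c2 ⇒ r1c2=4.
Step 9. [r2c1∈{3}] nothing but 3 survives at r2c1, so r2c1=3.

Answer: 1 4 3 2 / 3 2 4 1 / 4 1 2 3 / 2 3 1 4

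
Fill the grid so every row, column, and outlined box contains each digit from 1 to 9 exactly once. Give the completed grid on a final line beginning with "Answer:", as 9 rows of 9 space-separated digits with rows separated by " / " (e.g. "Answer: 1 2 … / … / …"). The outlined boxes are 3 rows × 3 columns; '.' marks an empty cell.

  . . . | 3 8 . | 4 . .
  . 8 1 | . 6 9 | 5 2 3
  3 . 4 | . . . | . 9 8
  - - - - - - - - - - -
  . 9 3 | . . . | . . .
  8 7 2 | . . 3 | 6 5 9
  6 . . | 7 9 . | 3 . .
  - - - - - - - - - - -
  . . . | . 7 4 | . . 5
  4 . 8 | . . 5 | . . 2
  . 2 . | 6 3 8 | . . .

Step 1. [r8c5∈{1}] r8c5 has the single candidate 1, so r8c5=1.
Step 2. [r6c6∈{1,2}] r6c6 is the only open cell in row 6 admitting 2, so r6c6=2.
Step 3. [r6c8∈{1,4,8}] across row 6, 8 lands solely at r6c8 ⇒ r6c8=8.
Step 4. [r3c2∈{5,6}] row 3 places 6 nowhere but r3c2. So r3c2=6.
Step 5. [r6c3∈{5}] only 5 remains possible at r6c3, so r6c3=5.
Step 6. [r4c1∈{1}] r4c1's peers cover all but 1 ⇒ r4c1=1.
Step 7. [r7c1∈{9}] only 9 remains possible at r7c1, so r7c1=9.
Step 8. [r9c3∈{7}] r9c3 is down to just 7 ⇒ r9c3=7.
Step 9. [r8c8∈{3,6,7}] row 8 places 6 nowhere but r8c8, so r8c8=6.
Step 10. [r7c2∈{1,3}] r7c2 is the only open cell in col 2 admitting 1. So r7c2=1.
Step 11. [r5c5∈{4}] nothing but 4 survives at r5c5. So r5c5=4.
Step 12. [r6c9∈{1,4}] 1 has one home in row 6: r6c9, so r6c9=1.
Step 13. [r8c7∈{7,9}] across row 8, 7 lands solely at r8c7, so r8c7=7.
Step 14. [r3c7∈{1}] nothing but 1 survives at r3c7. So r3c7=1.
Step 15. [r1c8∈{7}] only 7 remains possible at r1c8, so r1c8=7.
Step 16. [r4c8∈{4}] only 4 remains possible at r4c8, so r4c8=4.
Step 17. [r3c5∈{2,5}] r3c5 is the only open cell in col 5 admitting 2. So r3c5=2.
Step 18. [r4c5∈{5}] r4c5 is down to just 5. So r4c5=5.
Step 19. [r9c1∈{5}] r9c1's peers cover all but 5 ⇒ r9c1=5.
Step 20. [r1c9∈{6}] r1c9 has the single candidate 6. So r1c9=6.
Step 21. [r2c1∈{7}] nothing but 7 survives at r2c1. So r2c1=7.
Step 22. [r3c6∈{7}] r3c6's peers cover all but 7, so r3c6=7.
Step 23. [r4c9∈{7}] r4c9 has the single candidate 7, so r4c9=7.
Step 24. [r9c8∈{1}] r9c8 has the single candidate 1, so r9c8=1.
Step 25. [r7c3∈{6}] nothing but 6 survives at r7c3 ⇒ r7c3=6.
Step 26. [r5c4∈{1}] r5c4 has the single candidate 1. So r5c4=1.
Step 27. [r9c7∈{9}] nothing but 9 survives at r9c7 ⇒ r9c7=9.
Step 28. [r8c4∈{9}] r8c4's peers cover all but 9, so r8c4=9.
Step 29. [r6c2∈{4}] only 4 remains possible at r6c2, so r6c2=4.
Step 30. [r7c7∈{8}] r7c7 has the single candidate 8. So r7c7=8.
Step 31. [r7c8∈{3}] nothing but 3 survives at r7c8, so r7c8=3.
Step 32. [r4c6∈{6}] r4c6 has the single candidate 6. So r4c6=6.
Step 33. [r7c4∈{2}] r7c4 is down to just 2 ⇒ r7c4=2.
Step 34. [r3c4∈{5}] r3c4's peers cover all but 5, so r3c4=5.
Step 35. [r4c4∈{8}] r4c4 is down to just 8. So r4c4=8.
Step 36. [r9c9∈{4}] r9c9 has the single candidate 4. So r9c9=4.
Step 37. [r1c6∈{1}] nothing but 1 survives at r1c6. So r1c6=1.
Step 38. [r8c2∈{3}] r8c2 is down to just 3 ⇒ r8c2=3.
Step 39. [r4c7∈{2}] nothing but 2 survives at r4c7 ⇒ r4c7=2.
Step 40. [r2c4∈{4}] only 4 remains possible at r2c4. So r2c4=4.
Step 41. [r1c3∈{9}] only 9 remains possible at r1c3 ⇒ r1c3=9.
Step 42. [r1c2∈{5}] r1c2 is down to just 5, so r1c2=5.
Step 43. [r1c1∈{2}] only 2 remains possible at r1c1. So r1c1=2.

Answer: 2 5 9 3 8 1 4 7 6 / 7 8 1 4 6 9 5 2 3 / 3 6 4 5 2 7 1 9 8 / 1 9 3 8 5 6 2 4 7 / 8 7 2 1 4 3 6 5 9 / 6 4 5 7 9 2 3 8 1 / 9 1 6 2 7 4 8 3 5 / 4 3 8 9 1 5 7 6 2 / 5 2 7 6 3 8 9 1 4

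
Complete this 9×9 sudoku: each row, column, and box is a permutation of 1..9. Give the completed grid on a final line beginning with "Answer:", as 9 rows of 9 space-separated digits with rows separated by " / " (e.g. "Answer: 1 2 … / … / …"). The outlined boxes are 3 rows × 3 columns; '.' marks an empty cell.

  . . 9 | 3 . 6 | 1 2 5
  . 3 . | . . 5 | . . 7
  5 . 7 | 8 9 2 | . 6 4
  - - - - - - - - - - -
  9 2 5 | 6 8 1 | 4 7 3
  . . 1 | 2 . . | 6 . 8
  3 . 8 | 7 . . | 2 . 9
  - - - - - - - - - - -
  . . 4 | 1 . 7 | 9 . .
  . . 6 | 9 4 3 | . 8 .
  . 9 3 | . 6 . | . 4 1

Step 1. [r9c1∈{2,7,8}] across row 9, 2 lands solely at r9c1. So r9c1=2.
Step 2. [r5c8∈{5}] only 5 remains possible at r5c8. So r5c8=5.
Step 3. [r7c1∈{8}] r7c1's peers cover all but 8, so r7c1=8.
Step 4. [r1c1∈{4}] r1c1's peers cover all but 4. So r1c1=4.
Step 5. [r3c2∈{1}] nothing but 1 survives at r3c2, so r3c2=1.
Step 6. [r9c7∈{5,7}] r9c7 is the only open cell in row 9 admitting 7 ⇒ r9c7=7.
Step 7. [r7c2∈{5}] nothing but 5 survives at r7c2, so r7c2=5.
Step 8. [r5c1∈{7}] nothing but 7 survives at r5c1 ⇒ r5c1=7.
Step 9. [r5c2∈{4}] r5c2 has the single candidate 4 ⇒ r5c2=4.
Step 10. [r8c9∈{2}] r8c9 is down to just 2 ⇒ r8c9=2.
Step 11. [r6c2∈{6}] nothing but 6 survives at r6c2, so r6c2=6.
Step 12. [r7c9∈{6}] r7c9 is down to just 6. So r7c9=6.
Step 13. [r2c8∈{9}] only 9 remains possible at r2c8 ⇒ r2c8=9.
Step 14. [r8c1∈{1}] r8c1 has the single candidate 1. So r8c1=1.
Step 15. [r2c1∈{6}] nothing but 6 survives at r2c1. So r2c1=6.
Step 16. [r1c5∈{7}] r1c5's peers cover all but 7, so r1c5=7.
Step 17. [r3c7∈{3}] r3c7 has the single candidate 3. So r3c7=3.
Step 18. [r2c7∈{8}] r2c7's peers cover all but 8 ⇒ r2c7=8.
Step 19. [r6c6∈{4}] r6c6 has the single candidate 4. So r6c6=4.
Step 20. [r8c2∈{7}] r8c2's peers cover all but 7, so r8c2=7.
Step 21. [r6c5∈{5}] r6c5's peers cover all but 5 ⇒ r6c5=5.
Step 22. [r5c6∈{9}] nothing but 9 survives at r5c6. So r5c6=9.
Step 23. [r9c6∈{8}] r9c6's peers cover all but 8 ⇒ r9c6=8.
Step 24. [r2c4∈{4}] r2c4 is down to just 4. So r2c4=4.
Step 25. [r9c4∈{5}] r9c4's peers cover all but 5, so r9c4=5.
Step 26. [r5c5∈{3}] r5c5's peers cover all but 3 ⇒ r5c5=3.
Step 27. [r8c7∈{5}] r8c7's peers cover all but 5 ⇒ r8c7=5.
Step 28. [r7c8∈{3}] r7c8's peers cover all but 3 ⇒ r7c8=3.
Step 29. [r2c5∈{1}] only 1 remains possible at r2c5, so r2c5=1.
Step 30. [r7c5∈{2}] r7c5's peers cover all but 2, so r7c5=2.
Step 31. [r2c3∈{2}] r2c3's peers cover all but 2 ⇒ r2c3=2.
Step 32. [r6c8∈{1}] nothing but 1 survives at r6c8 ⇒ r6c8=1.
Step 33. [r1c2∈{8}] r1c2's peers cover all but 8. So r1c2=8.

Answer: 4 8 9 3 7 6 1 2 5 / 6 3 2 4 1 5 8 9 7 / 5 1 7 8 9 2 3 6 4 / 9 2 5 6 8 1 4 7 3 / 7 4 1 2 3 9 6 5 8 / 3 6 8 7 5 4 2 1 9 / 8 5 4 1 2 7 9 3 6 / 1 7 6 9 4 3 5 8 2 / 2 9 3 5 6 8 7 4 1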